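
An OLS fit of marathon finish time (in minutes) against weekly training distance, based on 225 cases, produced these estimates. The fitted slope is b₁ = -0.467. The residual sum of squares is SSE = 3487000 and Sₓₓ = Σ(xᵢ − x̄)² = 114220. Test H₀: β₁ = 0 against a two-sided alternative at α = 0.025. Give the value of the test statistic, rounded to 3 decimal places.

MSE = SSE/(n − 2) = 3487000/223 = 15636.8.
SE(b₁) = √(MSE/Sₓₓ) = √(15636.8/114220) = 0.370001.
t = -0.467 / 0.370001 = -1.262.
df = n − 2 = 223.
Two-sided p ≈ 0.2082, which is ≥ 0.025, so fail to reject H₀.
The data do not give significant evidence of an association between weekly training distance and marathon finish time.

t = -1.262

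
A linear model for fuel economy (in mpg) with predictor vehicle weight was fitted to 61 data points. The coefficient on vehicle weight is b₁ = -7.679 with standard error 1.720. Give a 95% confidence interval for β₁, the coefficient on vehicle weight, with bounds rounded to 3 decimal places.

df = n − 2 = 61 − 2 = 59.
t* = t_{0.025, 59} = 2.000995.
Margin = t* × SE = 2.000995 × 1.720 = 3.44171.
CI: -7.679 ± 3.44171 → (-11.121, -4.237).
With 95% confidence, each one-unit increase in vehicle weight is associated with a change of between -11.121 and -4.237 mpg in fuel economy.

(-11.121, -4.237)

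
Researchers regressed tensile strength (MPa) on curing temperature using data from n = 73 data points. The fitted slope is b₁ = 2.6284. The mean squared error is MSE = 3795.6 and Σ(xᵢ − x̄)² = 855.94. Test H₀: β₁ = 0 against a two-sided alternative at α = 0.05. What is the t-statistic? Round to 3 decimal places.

t = 1.248

SE(b₁) = √(MSE/Sₓₓ) = √(3795.6/855.94) = 2.10581.
t = 2.6284 / 2.10581 = 1.248.
df = n − 2 = 71.
Two-sided p ≈ 0.2161, which is ≥ 0.05, so fail to reject H₀.
The data do not give significant evidence of an association between curing temperature and tensile strength.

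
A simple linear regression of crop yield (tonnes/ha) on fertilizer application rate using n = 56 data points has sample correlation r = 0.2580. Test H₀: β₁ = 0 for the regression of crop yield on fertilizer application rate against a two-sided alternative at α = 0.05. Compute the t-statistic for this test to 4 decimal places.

t = 1.9623

t = r·√(n − 2)/√(1 − r²) = 0.2580·√54/√0.933436 = 1.9623.
df = n − 2 = 54.
Two-sided p ≈ 0.0549, which is ≥ 0.05, so fail to reject H₀.
The data do not give significant evidence of a linear association between fertilizer application rate and crop yield.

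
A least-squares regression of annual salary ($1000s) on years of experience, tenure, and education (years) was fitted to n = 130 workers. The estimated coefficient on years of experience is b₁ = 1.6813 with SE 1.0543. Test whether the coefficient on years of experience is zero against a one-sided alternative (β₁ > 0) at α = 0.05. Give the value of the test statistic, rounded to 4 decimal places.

t = 1.5947

H₀: β₁ = 0 vs H₁: β₁ > 0.
t = (b₁ − β₁⁰)/SE = 1.6813 / 1.0543 = 1.5947.
df = n − k − 1 = 130 − 3 − 1 = 126.
One-sided p ≈ 0.0566, which is ≥ 0.05, so fail to reject H₀.
The data do not give significant evidence that the true slope on years of experience is positive, holding the other predictors fixed.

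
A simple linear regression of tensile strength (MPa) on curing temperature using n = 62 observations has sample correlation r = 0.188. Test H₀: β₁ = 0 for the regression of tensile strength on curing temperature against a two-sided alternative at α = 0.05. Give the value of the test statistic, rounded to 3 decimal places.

t = r·√(n − 2)/√(1 − r²) = 0.188·√60/√0.964656 = 1.483.
df = n − 2 = 60.
Two-sided p ≈ 0.1434, which is ≥ 0.05, so fail to reject H₀.
The data do not give significant evidence of a linear association between curing temperature and tensile strength.

t = 1.483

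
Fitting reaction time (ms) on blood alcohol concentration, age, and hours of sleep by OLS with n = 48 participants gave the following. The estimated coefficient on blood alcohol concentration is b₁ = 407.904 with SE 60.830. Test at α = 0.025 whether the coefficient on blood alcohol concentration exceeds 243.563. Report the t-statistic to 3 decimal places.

t = 2.702

H₀: β₁ = 243.563 vs H₁: β₁ > 243.563.
t = (b₁ − β₁⁰)/SE = (407.904 − 243.563) / 60.830 = 2.702.
df = n − k − 1 = 48 − 3 − 1 = 44.
One-sided p ≈ 0.0049, which is < 0.025, so reject H₀.
There is evidence that the true slope on blood alcohol concentration exceeds 243.563 ms per unit, holding the other predictors fixed.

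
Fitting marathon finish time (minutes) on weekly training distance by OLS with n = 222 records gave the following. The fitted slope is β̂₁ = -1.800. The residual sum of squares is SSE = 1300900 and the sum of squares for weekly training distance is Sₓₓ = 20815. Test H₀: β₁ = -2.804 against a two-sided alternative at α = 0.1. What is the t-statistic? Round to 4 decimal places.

t = 1.8837

MSE = SSE/(n − 2) = 1300900/220 = 5913.18.
SE(β̂₁) = √(MSE/Sₓₓ) = √(5913.18/20815) = 0.532994.
t = (-1.800 − (-2.804)) / 0.532994 = 1.8837.
df = n − 2 = 220.
Two-sided p ≈ 0.0609, which is < 0.1, so reject H₀.
There is evidence that the true slope on weekly training distance differs from -2.804 minutes per unit.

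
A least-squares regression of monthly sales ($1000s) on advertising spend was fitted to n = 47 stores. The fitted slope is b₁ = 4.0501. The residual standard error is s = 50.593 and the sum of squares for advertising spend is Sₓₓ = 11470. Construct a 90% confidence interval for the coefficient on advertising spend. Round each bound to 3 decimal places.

(3.257, 4.843)

SE(b₁) = s/√Sₓₓ = 50.593/√11470 = 0.472399.
df = n − 2 = 45.
t* = t_{0.05, 45} = 1.679427.
Margin = t* × SE = 1.679427 × 0.472399 = 0.79336.
CI: 4.0501 ± 0.79336 → (3.257, 4.843).
With 90% confidence, each one-unit increase in advertising spend is associated with a change of between 3.257 and 4.843 $1000s in monthly sales.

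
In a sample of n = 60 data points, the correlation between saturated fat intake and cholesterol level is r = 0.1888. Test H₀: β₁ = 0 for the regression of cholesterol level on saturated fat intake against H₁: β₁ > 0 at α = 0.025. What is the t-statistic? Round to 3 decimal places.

t = r·√(n − 2)/√(1 − r²) = 0.1888·√58/√0.964355 = 1.464.
df = n − 2 = 58.
One-sided p ≈ 0.0743, which is ≥ 0.025, so fail to reject H₀.
The data do not give significant evidence of a linear association between saturated fat intake and cholesterol level.

t = 1.464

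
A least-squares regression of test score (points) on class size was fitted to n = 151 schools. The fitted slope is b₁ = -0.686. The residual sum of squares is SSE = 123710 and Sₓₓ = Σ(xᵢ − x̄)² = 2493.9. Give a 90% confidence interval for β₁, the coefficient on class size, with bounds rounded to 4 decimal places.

(-1.6410, 0.2690)

MSE = SSE/(n − 2) = 123710/149 = 830.268.
SE(b₁) = √(MSE/Sₓₓ) = √(830.268/2493.9) = 0.576992.
df = n − 2 = 149.
t* = t_{0.05, 149} = 1.655145.
Margin = t* × SE = 1.655145 × 0.576992 = 0.955005.
CI: -0.686 ± 0.955005 → (-1.6410, 0.2690).
With 90% confidence, each one-unit increase in class size is associated with a change of between -1.6410 and 0.2690 points in test score.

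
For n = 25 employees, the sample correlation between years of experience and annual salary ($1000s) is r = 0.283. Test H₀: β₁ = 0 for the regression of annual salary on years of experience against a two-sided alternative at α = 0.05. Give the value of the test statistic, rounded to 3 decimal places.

t = 1.415

t = r·√(n − 2)/√(1 − r²) = 0.283·√23/√0.919911 = 1.415.
df = n − 2 = 23.
Two-sided p ≈ 0.1704, which is ≥ 0.05, so fail to reject H₀.
The data do not give significant evidence of a linear association between years of experience and annual salary.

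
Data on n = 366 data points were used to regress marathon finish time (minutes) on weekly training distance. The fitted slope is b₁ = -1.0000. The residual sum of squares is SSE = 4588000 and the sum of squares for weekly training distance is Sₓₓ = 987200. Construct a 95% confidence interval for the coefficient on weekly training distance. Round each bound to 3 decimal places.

(-1.222, -0.778)

MSE = SSE/(n − 2) = 4588000/364 = 12604.4.
SE(b₁) = √(MSE/Sₓₓ) = √(12604.4/987200) = 0.112995.
df = n − 2 = 364.
t* = t_{0.025, 364} = 1.966503.
Margin = t* × SE = 1.966503 × 0.112995 = 0.22220.
CI: -1.0000 ± 0.22220 → (-1.222, -0.778).
With 95% confidence, each one-unit increase in weekly training distance is associated with a change of between -1.222 and -0.778 minutes in marathon finish time.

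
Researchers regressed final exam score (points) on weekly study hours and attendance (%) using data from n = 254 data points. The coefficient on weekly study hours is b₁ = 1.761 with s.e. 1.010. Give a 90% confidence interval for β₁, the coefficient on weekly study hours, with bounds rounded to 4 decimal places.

df = n − k − 1 = 254 − 2 − 1 = 251.
t* = t_{0.05, 251} = 1.650947.
Margin = t* × SE = 1.650947 × 1.010 = 1.667456.
CI: 1.761 ± 1.667456 → (0.0935, 3.4285).
With 90% confidence, each one-unit increase in weekly study hours is associated with a change of between 0.0935 and 3.4285 points in final exam score, holding the other predictors fixed.

(0.0935, 3.4285)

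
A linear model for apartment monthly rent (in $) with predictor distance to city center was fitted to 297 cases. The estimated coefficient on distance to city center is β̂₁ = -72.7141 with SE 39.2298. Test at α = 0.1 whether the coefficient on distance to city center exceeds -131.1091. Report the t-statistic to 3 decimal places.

t = 1.489

H₀: β₁ = -131.1091 vs H₁: β₁ > -131.1091.
t = (β̂₁ − β₁⁰)/SE = (-72.7141 − (-131.1091)) / 39.2298 = 1.489.
df = n − 2 = 297 − 2 = 295.
One-sided p ≈ 0.0688, which is < 0.1, so reject H₀.
There is evidence that the true slope on distance to city center exceeds -131.1091 $ per unit.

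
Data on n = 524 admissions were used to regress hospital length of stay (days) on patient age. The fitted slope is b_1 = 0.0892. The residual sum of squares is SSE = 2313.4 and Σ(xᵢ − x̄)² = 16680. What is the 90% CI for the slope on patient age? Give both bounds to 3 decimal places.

MSE = SSE/(n − 2) = 2313.4/522 = 4.4318.
SE(b_1) = √(MSE/Sₓₓ) = √(4.4318/16680) = 0.0163002.
df = n − 2 = 522.
t* = t_{0.05, 522} = 1.647778.
Margin = t* × SE = 1.647778 × 0.0163002 = 0.02686.
CI: 0.0892 ± 0.02686 → (0.062, 0.116).
With 90% confidence, each one-unit increase in patient age is associated with a change of between 0.062 and 0.116 days in hospital length of stay.

(0.062, 0.116)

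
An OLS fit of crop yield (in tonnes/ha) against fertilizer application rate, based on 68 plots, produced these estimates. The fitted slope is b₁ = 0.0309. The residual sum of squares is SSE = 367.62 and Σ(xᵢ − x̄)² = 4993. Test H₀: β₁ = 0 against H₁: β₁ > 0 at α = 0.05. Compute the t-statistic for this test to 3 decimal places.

MSE = SSE/(n − 2) = 367.62/66 = 5.57.
SE(b₁) = √(MSE/Sₓₓ) = √(5.57/4993) = 0.0334.
t = 0.0309 / 0.0334 = 0.925.
df = n − 2 = 66.
One-sided p ≈ 0.1791, which is ≥ 0.05, so fail to reject H₀.
The data do not give significant evidence that the true slope on fertilizer application rate is positive.

t = 0.925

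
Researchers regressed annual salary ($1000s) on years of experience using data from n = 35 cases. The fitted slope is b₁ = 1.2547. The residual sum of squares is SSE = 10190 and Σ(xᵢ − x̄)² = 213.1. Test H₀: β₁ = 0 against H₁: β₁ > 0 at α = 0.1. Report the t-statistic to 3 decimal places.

MSE = SSE/(n − 2) = 10190/33 = 308.788.
SE(b₁) = √(MSE/Sₓₓ) = √(308.788/213.1) = 1.20376.
t = 1.2547 / 1.20376 = 1.042.
df = n − 2 = 33.
One-sided p ≈ 0.1524, which is ≥ 0.1, so fail to reject H₀.
The data do not give significant evidence that the true slope on years of experience is positive.

t = 1.042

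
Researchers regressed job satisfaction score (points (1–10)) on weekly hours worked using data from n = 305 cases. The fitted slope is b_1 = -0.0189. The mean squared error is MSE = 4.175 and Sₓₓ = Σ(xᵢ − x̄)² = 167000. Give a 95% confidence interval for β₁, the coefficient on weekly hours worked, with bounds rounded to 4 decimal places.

SE(b_1) = √(MSE/Sₓₓ) = √(4.175/167000) = 0.005.
df = n − 2 = 303.
t* = t_{0.025, 303} = 1.967824.
Margin = t* × SE = 1.967824 × 0.005 = 0.009839.
CI: -0.0189 ± 0.009839 → (-0.0287, -0.0091).
With 95% confidence, each one-unit increase in weekly hours worked is associated with a change of between -0.0287 and -0.0091 points (1–10) in job satisfaction score.

(-0.0287, -0.0091)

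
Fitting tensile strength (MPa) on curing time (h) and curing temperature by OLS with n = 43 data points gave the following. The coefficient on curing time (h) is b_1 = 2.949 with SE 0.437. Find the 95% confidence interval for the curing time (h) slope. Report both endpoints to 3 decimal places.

df = n − k − 1 = 43 − 2 − 1 = 40.
t* = t_{0.025, 40} = 2.021075.
Margin = t* × SE = 2.021075 × 0.437 = 0.88321.
CI: 2.949 ± 0.88321 → (2.066, 3.832).
With 95% confidence, each one-unit increase in curing time (h) is associated with a change of between 2.066 and 3.832 MPa in tensile strength, holding the other predictors fixed.

(2.066, 3.832)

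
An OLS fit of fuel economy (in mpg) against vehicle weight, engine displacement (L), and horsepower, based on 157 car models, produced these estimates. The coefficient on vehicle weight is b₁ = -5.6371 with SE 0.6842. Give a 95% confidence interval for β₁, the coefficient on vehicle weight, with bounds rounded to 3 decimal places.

(-6.989, -4.285)

df = n − k − 1 = 157 − 3 − 1 = 153.
t* = t_{0.025, 153} = 1.97559.
Margin = t* × SE = 1.97559 × 0.6842 = 1.35170.
CI: -5.6371 ± 1.35170 → (-6.989, -4.285).
With 95% confidence, each one-unit increase in vehicle weight is associated with a change of between -6.989 and -4.285 mpg in fuel economy, holding the other predictors fixed.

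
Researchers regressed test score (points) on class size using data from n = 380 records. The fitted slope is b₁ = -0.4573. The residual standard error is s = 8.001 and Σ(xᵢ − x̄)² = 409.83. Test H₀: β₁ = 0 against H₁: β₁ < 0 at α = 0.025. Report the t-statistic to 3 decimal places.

SE(b₁) = s/√Sₓₓ = 8.001/√409.83 = 0.395223.
t = -0.4573 / 0.395223 = -1.157.
df = n − 2 = 378.
One-sided p ≈ 0.1240, which is ≥ 0.025, so fail to reject H₀.
The data do not give significant evidence that the true slope on class size is negative.

t = -1.157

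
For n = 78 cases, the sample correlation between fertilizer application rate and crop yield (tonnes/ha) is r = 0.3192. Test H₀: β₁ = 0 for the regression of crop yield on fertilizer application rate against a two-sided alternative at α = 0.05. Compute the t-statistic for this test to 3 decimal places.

t = r·√(n − 2)/√(1 − r²) = 0.3192·√76/√0.898111 = 2.936.
df = n − 2 = 76.
Two-sided p ≈ 0.0044, which is < 0.05, so reject H₀.
There is evidence of a linear association between fertilizer application rate and crop yield.

t = 2.936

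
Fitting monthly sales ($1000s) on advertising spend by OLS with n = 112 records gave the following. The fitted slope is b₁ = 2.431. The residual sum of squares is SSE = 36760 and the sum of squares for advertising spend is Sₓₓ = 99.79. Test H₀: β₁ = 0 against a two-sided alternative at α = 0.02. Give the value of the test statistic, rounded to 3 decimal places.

t = 1.328

MSE = SSE/(n − 2) = 36760/110 = 334.182.
SE(b₁) = √(MSE/Sₓₓ) = √(334.182/99.79) = 1.82999.
t = 2.431 / 1.82999 = 1.328.
df = n − 2 = 110.
Two-sided p ≈ 0.1868, which is ≥ 0.02, so fail to reject H₀.
The data do not give significant evidence of an association between advertising spend and monthly sales.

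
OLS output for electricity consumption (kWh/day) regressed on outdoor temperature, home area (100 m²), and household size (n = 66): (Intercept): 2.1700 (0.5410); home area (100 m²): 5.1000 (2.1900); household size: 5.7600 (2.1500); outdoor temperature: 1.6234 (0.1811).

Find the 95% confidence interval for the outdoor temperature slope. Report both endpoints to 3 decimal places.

Read off: b = 1.6234, SE = 0.1811 for outdoor temperature.
df = n − k − 1 = 66 − 3 − 1 = 62.
t* = t_{0.025, 62} = 1.998972.
Margin = t* × SE = 1.998972 × 0.1811 = 0.36201.
CI: 1.6234 ± 0.36201 → (1.261, 1.985).

(1.261, 1.985)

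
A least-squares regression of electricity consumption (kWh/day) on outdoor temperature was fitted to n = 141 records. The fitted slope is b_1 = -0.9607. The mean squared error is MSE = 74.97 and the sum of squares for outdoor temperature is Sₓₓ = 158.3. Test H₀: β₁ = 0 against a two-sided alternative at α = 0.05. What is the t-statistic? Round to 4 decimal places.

t = -1.3960

SE(b_1) = √(MSE/Sₓₓ) = √(74.97/158.3) = 0.688182.
t = -0.9607 / 0.688182 = -1.3960.
df = n − 2 = 139.
Two-sided p ≈ 0.1649, which is ≥ 0.05, so fail to reject H₀.
The data do not give significant evidence of an association between outdoor temperature and electricity consumption.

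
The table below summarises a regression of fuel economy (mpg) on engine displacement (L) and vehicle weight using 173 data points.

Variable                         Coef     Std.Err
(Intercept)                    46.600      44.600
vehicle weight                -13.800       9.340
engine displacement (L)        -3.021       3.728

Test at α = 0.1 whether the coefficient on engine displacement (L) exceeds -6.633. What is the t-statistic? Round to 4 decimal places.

t = 0.9689

Read off: b = -3.021, SE = 3.728 for engine displacement (L).
H₀: β₁ = -6.633 vs H₁: β₁ > -6.633.
t = (-3.021 − (-6.633)) / 3.728 = 0.9689.
df = n − k − 1 = 173 − 2 − 1 = 170.
One-sided p ≈ 0.1670, which is ≥ 0.1, so fail to reject H₀.
The data do not give significant evidence that the true slope on engine displacement (L) exceeds -6.633 mpg per unit, holding the other predictors fixed.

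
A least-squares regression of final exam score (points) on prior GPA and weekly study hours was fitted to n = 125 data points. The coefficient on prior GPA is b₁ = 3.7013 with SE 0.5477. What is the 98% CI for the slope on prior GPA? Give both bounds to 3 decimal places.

(2.410, 4.992)

df = n − k − 1 = 125 − 2 − 1 = 122.
t* = t_{0.01, 122} = 2.357302.
Margin = t* × SE = 2.357302 × 0.5477 = 1.29109.
CI: 3.7013 ± 1.29109 → (2.410, 4.992).
With 98% confidence, each one-unit increase in prior GPA is associated with a change of between 2.410 and 4.992 points in final exam score, holding the other predictors fixed.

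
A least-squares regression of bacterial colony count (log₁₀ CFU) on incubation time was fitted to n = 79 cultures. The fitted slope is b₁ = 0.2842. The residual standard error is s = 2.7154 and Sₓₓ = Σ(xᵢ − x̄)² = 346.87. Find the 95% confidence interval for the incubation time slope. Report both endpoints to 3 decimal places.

(-0.006, 0.575)

SE(b₁) = s/√Sₓₓ = 2.7154/√346.87 = 0.145798.
df = n − 2 = 77.
t* = t_{0.025, 77} = 1.991254.
Margin = t* × SE = 1.991254 × 0.145798 = 0.29032.
CI: 0.2842 ± 0.29032 → (-0.006, 0.575).
With 95% confidence, each one-unit increase in incubation time is associated with a change of between -0.006 and 0.575 log₁₀ CFU in bacterial colony count.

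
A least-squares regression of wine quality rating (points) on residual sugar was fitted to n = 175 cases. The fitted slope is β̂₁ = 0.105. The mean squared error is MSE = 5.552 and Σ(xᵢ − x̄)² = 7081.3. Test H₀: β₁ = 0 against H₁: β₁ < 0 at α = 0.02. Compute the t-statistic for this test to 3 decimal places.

SE(β̂₁) = √(MSE/Sₓₓ) = √(5.552/7081.3) = 0.0280007.
t = 0.105 / 0.0280007 = 3.750.
df = n − 2 = 173.
One-sided p ≈ 0.9999, which is ≥ 0.02, so fail to reject H₀.
The data do not give significant evidence that the true slope on residual sugar is negative.

t = 3.750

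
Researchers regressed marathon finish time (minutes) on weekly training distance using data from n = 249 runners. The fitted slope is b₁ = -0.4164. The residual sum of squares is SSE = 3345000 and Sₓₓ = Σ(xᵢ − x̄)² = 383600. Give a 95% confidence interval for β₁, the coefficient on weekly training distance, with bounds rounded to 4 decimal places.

(-0.7865, -0.0463)

MSE = SSE/(n − 2) = 3345000/247 = 13542.5.
SE(b₁) = √(MSE/Sₓₓ) = √(13542.5/383600) = 0.187893.
df = n − 2 = 247.
t* = t_{0.025, 247} = 1.969615.
Margin = t* × SE = 1.969615 × 0.187893 = 0.370077.
CI: -0.4164 ± 0.370077 → (-0.7865, -0.0463).
With 95% confidence, each one-unit increase in weekly training distance is associated with a change of between -0.7865 and -0.0463 minutes in marathon finish time.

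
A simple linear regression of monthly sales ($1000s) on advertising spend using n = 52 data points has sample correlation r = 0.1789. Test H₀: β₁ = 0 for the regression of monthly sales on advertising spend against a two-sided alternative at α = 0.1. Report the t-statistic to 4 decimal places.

t = 1.2858

t = r·√(n − 2)/√(1 − r²) = 0.1789·√50/√0.967995 = 1.2858.
df = n − 2 = 50.
Two-sided p ≈ 0.2045, which is ≥ 0.1, so fail to reject H₀.
The data do not give significant evidence of a linear association between advertising spend and monthly sales.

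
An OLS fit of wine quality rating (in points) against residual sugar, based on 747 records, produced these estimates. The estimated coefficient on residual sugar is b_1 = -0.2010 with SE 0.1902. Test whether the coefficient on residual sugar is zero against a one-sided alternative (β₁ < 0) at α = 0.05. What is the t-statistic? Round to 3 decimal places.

t = -1.057

H₀: β₁ = 0 vs H₁: β₁ < 0.
t = (b_1 − β₁⁰)/SE = -0.2010 / 0.1902 = -1.057.
df = n − 2 = 747 − 2 = 745.
One-sided p ≈ 0.1455, which is ≥ 0.05, so fail to reject H₀.
The data do not give significant evidence that the true slope on residual sugar is negative.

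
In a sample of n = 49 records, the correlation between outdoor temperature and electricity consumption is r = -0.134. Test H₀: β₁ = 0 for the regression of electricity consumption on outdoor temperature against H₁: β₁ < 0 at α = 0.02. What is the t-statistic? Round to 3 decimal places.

t = -0.927

t = r·√(n − 2)/√(1 − r²) = -0.134·√47/√0.982044 = -0.927.
df = n − 2 = 47.
One-sided p ≈ 0.1793, which is ≥ 0.02, so fail to reject H₀.
The data do not give significant evidence of a linear association between outdoor temperature and electricity consumption.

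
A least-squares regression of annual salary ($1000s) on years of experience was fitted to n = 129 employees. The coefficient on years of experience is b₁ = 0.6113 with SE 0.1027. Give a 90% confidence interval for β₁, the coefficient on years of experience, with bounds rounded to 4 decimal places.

(0.4411, 0.7815)

df = n − 2 = 129 − 2 = 127.
t* = t_{0.05, 127} = 1.65694.
Margin = t* × SE = 1.65694 × 0.1027 = 0.170168.
CI: 0.6113 ± 0.170168 → (0.4411, 0.7815).
With 90% confidence, each one-unit increase in years of experience is associated with a change of between 0.4411 and 0.7815 $1000s in annual salary.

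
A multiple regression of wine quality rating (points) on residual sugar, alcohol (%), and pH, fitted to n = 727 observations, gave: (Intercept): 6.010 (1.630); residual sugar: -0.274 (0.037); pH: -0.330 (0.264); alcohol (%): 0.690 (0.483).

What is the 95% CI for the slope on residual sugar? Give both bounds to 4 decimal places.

(-0.3466, -0.2014)

Read off: b = -0.274, SE = 0.037 for residual sugar.
df = n − k − 1 = 727 − 3 − 1 = 723.
t* = t_{0.025, 723} = 1.963251.
Margin = t* × SE = 1.963251 × 0.037 = 0.072640.
CI: -0.274 ± 0.072640 → (-0.3466, -0.2014).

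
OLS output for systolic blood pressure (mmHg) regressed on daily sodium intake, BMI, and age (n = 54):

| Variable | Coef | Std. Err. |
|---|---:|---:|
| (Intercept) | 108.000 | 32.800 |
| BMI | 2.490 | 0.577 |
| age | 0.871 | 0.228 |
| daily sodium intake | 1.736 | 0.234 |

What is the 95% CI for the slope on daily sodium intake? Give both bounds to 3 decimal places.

Read off: b = 1.736, SE = 0.234 for daily sodium intake.
df = n − k − 1 = 54 − 3 − 1 = 50.
t* = t_{0.025, 50} = 2.008559.
Margin = t* × SE = 2.008559 × 0.234 = 0.47000.
CI: 1.736 ± 0.47000 → (1.266, 2.206).

(1.266, 2.206)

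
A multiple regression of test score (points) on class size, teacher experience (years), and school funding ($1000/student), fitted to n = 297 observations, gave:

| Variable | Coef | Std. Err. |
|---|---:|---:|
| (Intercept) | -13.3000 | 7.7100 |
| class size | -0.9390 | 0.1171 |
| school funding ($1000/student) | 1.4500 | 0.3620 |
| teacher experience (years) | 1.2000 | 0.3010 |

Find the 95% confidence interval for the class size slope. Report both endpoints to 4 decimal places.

Read off: b = -0.9390, SE = 0.1171 for class size.
df = n − k − 1 = 297 − 3 − 1 = 293.
t* = t_{0.025, 293} = 1.968093.
Margin = t* × SE = 1.968093 × 0.1171 = 0.230464.
CI: -0.9390 ± 0.230464 → (-1.1695, -0.7085).

(-1.1695, -0.7085)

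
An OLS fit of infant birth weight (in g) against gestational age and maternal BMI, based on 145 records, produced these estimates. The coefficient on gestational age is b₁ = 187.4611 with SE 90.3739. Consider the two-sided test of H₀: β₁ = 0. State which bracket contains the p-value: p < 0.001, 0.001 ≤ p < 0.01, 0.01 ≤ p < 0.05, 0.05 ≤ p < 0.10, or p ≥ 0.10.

t = 187.4611 / 90.3739 = 2.074.
df = n − k − 1 = 145 − 2 − 1 = 142.
Two-sided p = 2·P(T_{142} > |t|) ≈ 0.0399.
So 0.01 ≤ p < 0.05.

0.01 ≤ p < 0.05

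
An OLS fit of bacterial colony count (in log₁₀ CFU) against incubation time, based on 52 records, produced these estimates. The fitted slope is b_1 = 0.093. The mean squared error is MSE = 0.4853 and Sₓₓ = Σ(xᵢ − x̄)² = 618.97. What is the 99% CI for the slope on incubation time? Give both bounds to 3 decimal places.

SE(b_1) = √(MSE/Sₓₓ) = √(0.4853/618.97) = 0.0280008.
df = n − 2 = 50.
t* = t_{0.005, 50} = 2.677793.
Margin = t* × SE = 2.677793 × 0.0280008 = 0.07498.
CI: 0.093 ± 0.07498 → (0.018, 0.168).
With 99% confidence, each one-unit increase in incubation time is associated with a change of between 0.018 and 0.168 log₁₀ CFU in bacterial colony count.

(0.018, 0.168)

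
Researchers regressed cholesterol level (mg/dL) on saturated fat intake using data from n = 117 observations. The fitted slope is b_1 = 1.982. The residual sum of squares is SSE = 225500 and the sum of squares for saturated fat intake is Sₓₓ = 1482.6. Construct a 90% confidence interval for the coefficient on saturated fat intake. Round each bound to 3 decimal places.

MSE = SSE/(n − 2) = 225500/115 = 1960.87.
SE(b_1) = √(MSE/Sₓₓ) = √(1960.87/1482.6) = 1.15004.
df = n − 2 = 115.
t* = t_{0.05, 115} = 1.658212.
Margin = t* × SE = 1.658212 × 1.15004 = 1.90701.
CI: 1.982 ± 1.90701 → (0.075, 3.889).
With 90% confidence, each one-unit increase in saturated fat intake is associated with a change of between 0.075 and 3.889 mg/dL in cholesterol level.

(0.075, 3.889)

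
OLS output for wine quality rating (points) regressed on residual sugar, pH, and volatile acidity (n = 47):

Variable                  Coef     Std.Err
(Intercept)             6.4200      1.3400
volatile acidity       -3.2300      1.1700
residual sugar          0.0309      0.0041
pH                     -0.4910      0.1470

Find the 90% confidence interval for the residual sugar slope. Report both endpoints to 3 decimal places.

(0.024, 0.038)

Read off: b = 0.0309, SE = 0.0041 for residual sugar.
df = n − k − 1 = 47 − 3 − 1 = 43.
t* = t_{0.05, 43} = 1.681071.
Margin = t* × SE = 1.681071 × 0.0041 = 0.00689.
CI: 0.0309 ± 0.00689 → (0.024, 0.038).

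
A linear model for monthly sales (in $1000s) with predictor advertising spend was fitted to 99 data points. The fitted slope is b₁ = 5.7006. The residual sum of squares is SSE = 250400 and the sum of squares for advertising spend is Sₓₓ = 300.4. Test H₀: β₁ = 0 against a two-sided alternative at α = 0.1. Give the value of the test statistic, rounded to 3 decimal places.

t = 1.945

MSE = SSE/(n − 2) = 250400/97 = 2581.44.
SE(b₁) = √(MSE/Sₓₓ) = √(2581.44/300.4) = 2.93144.
t = 5.7006 / 2.93144 = 1.945.
df = n − 2 = 97.
Two-sided p ≈ 0.0547, which is < 0.1, so reject H₀.
There is evidence that advertising spend is associated with monthly sales.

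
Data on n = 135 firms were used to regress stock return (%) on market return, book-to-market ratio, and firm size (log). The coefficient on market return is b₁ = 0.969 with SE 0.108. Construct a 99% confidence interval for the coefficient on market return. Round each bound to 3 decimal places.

(0.687, 1.251)

df = n − k − 1 = 135 − 3 − 1 = 131.
t* = t_{0.005, 131} = 2.61388.
Margin = t* × SE = 2.61388 × 0.108 = 0.28230.
CI: 0.969 ± 0.28230 → (0.687, 1.251).
With 99% confidence, each one-unit increase in market return is associated with a change of between 0.687 and 1.251 % in stock return, holding the other predictors fixed.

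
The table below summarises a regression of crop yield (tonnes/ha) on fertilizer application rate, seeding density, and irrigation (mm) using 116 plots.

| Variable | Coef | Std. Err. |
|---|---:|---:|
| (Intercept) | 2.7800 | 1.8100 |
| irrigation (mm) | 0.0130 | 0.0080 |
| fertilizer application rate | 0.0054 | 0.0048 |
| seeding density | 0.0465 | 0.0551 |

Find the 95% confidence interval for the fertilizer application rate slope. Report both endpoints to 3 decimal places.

(-0.004, 0.015)

Read off: b = 0.0054, SE = 0.0048 for fertilizer application rate.
df = n − k − 1 = 116 − 3 − 1 = 112.
t* = t_{0.025, 112} = 1.981372.
Margin = t* × SE = 1.981372 × 0.0048 = 0.00951.
CI: 0.0054 ± 0.00951 → (-0.004, 0.015).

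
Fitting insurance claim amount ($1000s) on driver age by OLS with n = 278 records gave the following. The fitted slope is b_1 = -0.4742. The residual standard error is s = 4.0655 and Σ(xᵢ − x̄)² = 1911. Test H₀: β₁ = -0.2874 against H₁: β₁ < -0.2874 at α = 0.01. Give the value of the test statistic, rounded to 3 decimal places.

SE(b_1) = s/√Sₓₓ = 4.0655/√1911 = 0.0930001.
t = (-0.4742 − (-0.2874)) / 0.0930001 = -2.009.
df = n − 2 = 276.
One-sided p ≈ 0.0228, which is ≥ 0.01, so fail to reject H₀.
The data do not give significant evidence that the true slope on driver age is below -0.2874 $1000s per unit.

t = -2.009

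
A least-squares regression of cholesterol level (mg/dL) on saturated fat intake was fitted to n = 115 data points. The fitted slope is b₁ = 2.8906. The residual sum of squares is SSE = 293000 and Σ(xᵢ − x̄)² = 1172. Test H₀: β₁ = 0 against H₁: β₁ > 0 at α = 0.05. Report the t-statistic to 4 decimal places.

MSE = SSE/(n − 2) = 293000/113 = 2592.92.
SE(b₁) = √(MSE/Sₓₓ) = √(2592.92/1172) = 1.48741.
t = 2.8906 / 1.48741 = 1.9434.
df = n − 2 = 113.
One-sided p ≈ 0.0272, which is < 0.05, so reject H₀.
There is evidence that the true slope on saturated fat intake is positive.

t = 1.9434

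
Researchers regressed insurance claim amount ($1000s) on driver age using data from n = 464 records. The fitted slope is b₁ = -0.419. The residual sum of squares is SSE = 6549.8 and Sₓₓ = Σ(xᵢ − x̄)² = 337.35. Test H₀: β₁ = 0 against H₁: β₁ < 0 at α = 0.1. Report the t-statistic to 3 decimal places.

MSE = SSE/(n − 2) = 6549.8/462 = 14.1771.
SE(b₁) = √(MSE/Sₓₓ) = √(14.1771/337.35) = 0.204999.
t = -0.419 / 0.204999 = -2.044.
df = n − 2 = 462.
One-sided p ≈ 0.0208, which is < 0.1, so reject H₀.
There is evidence that the true slope on driver age is negative.

t = -2.044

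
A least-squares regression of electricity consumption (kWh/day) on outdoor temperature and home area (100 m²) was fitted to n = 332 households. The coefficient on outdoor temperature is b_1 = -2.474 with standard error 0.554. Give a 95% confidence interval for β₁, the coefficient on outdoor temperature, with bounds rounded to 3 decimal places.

df = n − k − 1 = 332 − 2 − 1 = 329.
t* = t_{0.025, 329} = 1.967201.
Margin = t* × SE = 1.967201 × 0.554 = 1.08983.
CI: -2.474 ± 1.08983 → (-3.564, -1.384).
With 95% confidence, each one-unit increase in outdoor temperature is associated with a change of between -3.564 and -1.384 kWh/day in electricity consumption, holding the other predictors fixed.

(-3.564, -1.384)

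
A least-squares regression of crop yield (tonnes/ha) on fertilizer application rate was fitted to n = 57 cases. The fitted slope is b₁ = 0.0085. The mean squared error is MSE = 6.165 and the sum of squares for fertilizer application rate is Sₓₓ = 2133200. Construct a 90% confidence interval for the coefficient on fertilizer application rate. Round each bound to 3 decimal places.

SE(b₁) = √(MSE/Sₓₓ) = √(6.165/2133200) = 0.00170001.
df = n − 2 = 55.
t* = t_{0.05, 55} = 1.673034.
Margin = t* × SE = 1.673034 × 0.00170001 = 0.00284.
CI: 0.0085 ± 0.00284 → (0.006, 0.011).
With 90% confidence, each one-unit increase in fertilizer application rate is associated with a change of between 0.006 and 0.011 tonnes/ha in crop yield.

(0.006, 0.011)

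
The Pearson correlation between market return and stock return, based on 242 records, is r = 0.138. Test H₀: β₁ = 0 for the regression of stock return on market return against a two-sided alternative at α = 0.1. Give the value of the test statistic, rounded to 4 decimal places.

t = r·√(n − 2)/√(1 − r²) = 0.138·√240/√0.980956 = 2.1585.
df = n − 2 = 240.
Two-sided p ≈ 0.0319, which is < 0.1, so reject H₀.
There is evidence of a linear association between market return and stock return.

t = 2.1585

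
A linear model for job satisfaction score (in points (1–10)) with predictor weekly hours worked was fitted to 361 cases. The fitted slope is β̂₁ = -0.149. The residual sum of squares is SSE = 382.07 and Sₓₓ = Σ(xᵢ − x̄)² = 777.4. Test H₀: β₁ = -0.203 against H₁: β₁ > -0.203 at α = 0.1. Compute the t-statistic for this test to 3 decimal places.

t = 1.459

MSE = SSE/(n − 2) = 382.07/359 = 1.06426.
SE(β̂₁) = √(MSE/Sₓₓ) = √(1.06426/777.4) = 0.037.
t = (-0.149 − (-0.203)) / 0.037 = 1.459.
df = n − 2 = 359.
One-sided p ≈ 0.0727, which is < 0.1, so reject H₀.
There is evidence that the true slope on weekly hours worked exceeds -0.203 points (1–10) per unit.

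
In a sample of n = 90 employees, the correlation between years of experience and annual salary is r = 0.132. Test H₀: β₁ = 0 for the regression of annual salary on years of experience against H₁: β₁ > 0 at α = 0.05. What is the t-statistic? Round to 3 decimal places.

t = r·√(n − 2)/√(1 − r²) = 0.132·√88/√0.982576 = 1.249.
df = n − 2 = 88.
One-sided p ≈ 0.1075, which is ≥ 0.05, so fail to reject H₀.
The data do not give significant evidence of a linear association between years of experience and annual salary.

t = 1.249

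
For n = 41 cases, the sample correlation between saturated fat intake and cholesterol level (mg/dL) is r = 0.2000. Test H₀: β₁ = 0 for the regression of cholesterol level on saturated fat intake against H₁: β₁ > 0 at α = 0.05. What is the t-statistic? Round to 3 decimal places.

t = r·√(n − 2)/√(1 − r²) = 0.2000·√39/√0.96 = 1.275.
df = n − 2 = 39.
One-sided p ≈ 0.1050, which is ≥ 0.05, so fail to reject H₀.
The data do not give significant evidence of a linear association between saturated fat intake and cholesterol level.

t = 1.275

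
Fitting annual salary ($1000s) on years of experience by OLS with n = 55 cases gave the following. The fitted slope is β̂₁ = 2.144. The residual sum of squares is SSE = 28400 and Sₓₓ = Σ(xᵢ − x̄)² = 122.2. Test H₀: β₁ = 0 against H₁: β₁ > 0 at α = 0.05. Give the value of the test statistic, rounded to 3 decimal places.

t = 1.024

MSE = SSE/(n − 2) = 28400/53 = 535.849.
SE(β̂₁) = √(MSE/Sₓₓ) = √(535.849/122.2) = 2.09404.
t = 2.144 / 2.09404 = 1.024.
df = n − 2 = 53.
One-sided p ≈ 0.1553, which is ≥ 0.05, so fail to reject H₀.
The data do not give significant evidence that the true slope on years of experience is positive.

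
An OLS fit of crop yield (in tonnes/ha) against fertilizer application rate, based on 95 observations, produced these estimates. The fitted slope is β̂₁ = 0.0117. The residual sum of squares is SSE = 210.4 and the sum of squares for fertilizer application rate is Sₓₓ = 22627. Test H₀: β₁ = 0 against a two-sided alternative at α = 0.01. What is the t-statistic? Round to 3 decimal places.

MSE = SSE/(n − 2) = 210.4/93 = 2.26237.
SE(β̂₁) = √(MSE/Sₓₓ) = √(2.26237/22627) = 0.00999926.
t = 0.0117 / 0.00999926 = 1.170.
df = n − 2 = 93.
Two-sided p ≈ 0.2450, which is ≥ 0.01, so fail to reject H₀.
The data do not give significant evidence of an association between fertilizer application rate and crop yield.

t = 1.170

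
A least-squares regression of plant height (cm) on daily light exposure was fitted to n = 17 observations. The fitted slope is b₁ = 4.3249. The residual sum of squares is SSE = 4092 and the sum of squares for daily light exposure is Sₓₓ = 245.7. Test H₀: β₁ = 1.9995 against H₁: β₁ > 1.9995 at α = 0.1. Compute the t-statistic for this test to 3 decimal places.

t = 2.207

MSE = SSE/(n − 2) = 4092/15 = 272.8.
SE(b₁) = √(MSE/Sₓₓ) = √(272.8/245.7) = 1.05371.
t = (4.3249 − 1.9995) / 1.05371 = 2.207.
df = n − 2 = 15.
One-sided p ≈ 0.0217, which is < 0.1, so reject H₀.
There is evidence that the true slope on daily light exposure exceeds 1.9995 cm per unit.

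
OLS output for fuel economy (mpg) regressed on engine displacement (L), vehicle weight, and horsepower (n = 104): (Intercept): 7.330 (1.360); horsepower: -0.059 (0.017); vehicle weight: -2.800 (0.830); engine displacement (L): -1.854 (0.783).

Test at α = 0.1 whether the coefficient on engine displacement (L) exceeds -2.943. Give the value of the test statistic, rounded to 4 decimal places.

t = 1.3908

Read off: b = -1.854, SE = 0.783 for engine displacement (L).
H₀: β₁ = -2.943 vs H₁: β₁ > -2.943.
t = (-1.854 − (-2.943)) / 0.783 = 1.3908.
df = n − k − 1 = 104 − 3 − 1 = 100.
One-sided p ≈ 0.0837, which is < 0.1, so reject H₀.
There is evidence that the true slope on engine displacement (L) exceeds -2.943 mpg per unit, holding the other predictors fixed.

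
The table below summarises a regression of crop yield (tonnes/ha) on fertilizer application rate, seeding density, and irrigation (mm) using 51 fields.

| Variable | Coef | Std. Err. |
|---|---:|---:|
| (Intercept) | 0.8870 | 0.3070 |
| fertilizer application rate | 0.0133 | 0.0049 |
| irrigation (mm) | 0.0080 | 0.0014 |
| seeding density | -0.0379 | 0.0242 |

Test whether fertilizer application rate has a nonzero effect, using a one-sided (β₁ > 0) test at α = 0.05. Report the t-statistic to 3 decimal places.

t = 2.714

Read off: b = 0.0133, SE = 0.0049 for fertilizer application rate.
H₀: β₁ = 0 vs H₁: β₁ > 0.
t = 0.0133 / 0.0049 = 2.714.
df = n − k − 1 = 51 − 3 − 1 = 47.
One-sided p ≈ 0.0046, which is < 0.05, so reject H₀.
There is evidence that the true slope on fertilizer application rate is positive, holding the other predictors fixed.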